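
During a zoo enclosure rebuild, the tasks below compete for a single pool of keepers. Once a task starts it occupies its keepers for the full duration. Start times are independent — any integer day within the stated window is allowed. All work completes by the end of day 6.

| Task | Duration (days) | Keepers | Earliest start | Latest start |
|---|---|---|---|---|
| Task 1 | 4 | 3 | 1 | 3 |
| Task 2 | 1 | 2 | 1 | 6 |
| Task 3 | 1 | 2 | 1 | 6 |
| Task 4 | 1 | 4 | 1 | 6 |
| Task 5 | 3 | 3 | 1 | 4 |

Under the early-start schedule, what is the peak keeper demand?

Early-start schedule: Task 1@1, Task 2@1, Task 3@1, Task 4@1, Task 5@1.
Load per day: day 1: 14, day 2: 6, day 3: 6, day 4: 3, day 5: 0, day 6: 0.
Peak is 14.

14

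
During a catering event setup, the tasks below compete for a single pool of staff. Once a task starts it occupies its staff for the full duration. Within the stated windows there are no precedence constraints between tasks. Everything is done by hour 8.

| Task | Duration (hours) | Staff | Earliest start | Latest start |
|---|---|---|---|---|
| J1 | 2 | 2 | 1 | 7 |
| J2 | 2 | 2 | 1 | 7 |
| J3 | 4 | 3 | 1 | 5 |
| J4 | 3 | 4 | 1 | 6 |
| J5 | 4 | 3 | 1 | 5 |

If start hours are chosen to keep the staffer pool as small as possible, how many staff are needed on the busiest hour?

Early-start (J1@1, J2@1, J3@1, J4@1, J5@1) gives peak 14: h1:14  h2:14  h3:10  h4:6  h5:0  h6:0  h7:0  h8:0.
Shift J2→3, J3→4, J5→5.
Schedule J1@1, J2@3, J3@4, J4@1, J5@5: h1:6  h2:6  h3:6  h4:5  h5:6  h6:6  h7:6  h8:3 — peak 6.
Total staffer-hours = 44 over 8 hours ⇒ peak ≥ ⌈44/8⌉ = 6, so 6 is optimal.

6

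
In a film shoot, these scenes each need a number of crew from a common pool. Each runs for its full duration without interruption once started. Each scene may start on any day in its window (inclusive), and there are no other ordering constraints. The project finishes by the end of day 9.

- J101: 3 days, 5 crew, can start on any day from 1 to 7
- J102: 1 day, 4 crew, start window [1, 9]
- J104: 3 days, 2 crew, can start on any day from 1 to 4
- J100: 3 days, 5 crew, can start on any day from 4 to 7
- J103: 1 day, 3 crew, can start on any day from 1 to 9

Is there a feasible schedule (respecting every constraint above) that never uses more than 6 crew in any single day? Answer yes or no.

Schedule J101@1, J102@4, J104@4, J100@7, J103@5: d1:5  d2:5  d3:5  d4:6  d5:5  d6:2  d7:5  d8:5  d9:5 — peak 6 ≤ 6.

yes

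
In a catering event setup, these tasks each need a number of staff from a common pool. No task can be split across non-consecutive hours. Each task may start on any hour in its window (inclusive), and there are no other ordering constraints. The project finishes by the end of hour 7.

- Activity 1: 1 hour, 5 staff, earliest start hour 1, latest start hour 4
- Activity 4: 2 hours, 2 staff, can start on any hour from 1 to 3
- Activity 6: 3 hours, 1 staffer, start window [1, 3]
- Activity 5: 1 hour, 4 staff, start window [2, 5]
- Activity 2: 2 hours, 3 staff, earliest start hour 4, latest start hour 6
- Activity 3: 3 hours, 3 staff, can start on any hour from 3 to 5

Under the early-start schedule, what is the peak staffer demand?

Early-start schedule: Activity 1@1, Activity 4@1, Activity 6@1, Activity 5@2, Activity 2@4, Activity 3@3.
Load per hour: hour 1: 8, hour 2: 7, hour 3: 4, hour 4: 6, hour 5: 6, hour 6: 0, hour 7: 0.
Peak is 8.

8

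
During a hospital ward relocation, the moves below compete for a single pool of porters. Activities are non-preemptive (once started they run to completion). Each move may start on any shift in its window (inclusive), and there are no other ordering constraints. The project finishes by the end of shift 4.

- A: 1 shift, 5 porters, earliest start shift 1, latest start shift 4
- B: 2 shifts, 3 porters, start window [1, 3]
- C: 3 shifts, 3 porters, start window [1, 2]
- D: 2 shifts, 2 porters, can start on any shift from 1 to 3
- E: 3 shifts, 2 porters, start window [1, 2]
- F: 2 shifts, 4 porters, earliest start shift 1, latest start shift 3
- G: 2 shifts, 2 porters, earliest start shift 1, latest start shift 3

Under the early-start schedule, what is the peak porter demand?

Early-start schedule: A@1, B@1, C@1, D@1, E@1, F@1, G@1.
Load per shift: shift 1: 21, shift 2: 16, shift 3: 5, shift 4: 0.
Peak is 21.

21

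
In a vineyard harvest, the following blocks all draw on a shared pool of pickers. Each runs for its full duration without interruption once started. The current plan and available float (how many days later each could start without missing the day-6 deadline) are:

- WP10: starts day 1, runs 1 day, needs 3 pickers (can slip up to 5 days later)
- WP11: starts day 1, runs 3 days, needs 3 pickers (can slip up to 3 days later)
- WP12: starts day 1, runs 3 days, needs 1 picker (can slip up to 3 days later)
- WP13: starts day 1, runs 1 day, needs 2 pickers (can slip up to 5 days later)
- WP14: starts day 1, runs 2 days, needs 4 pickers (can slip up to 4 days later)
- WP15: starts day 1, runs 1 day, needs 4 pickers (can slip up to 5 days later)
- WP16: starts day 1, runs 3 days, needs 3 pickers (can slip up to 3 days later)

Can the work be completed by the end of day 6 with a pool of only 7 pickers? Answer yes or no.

Schedule WP10@1, WP11@1, WP12@1, WP13@2, WP14@4, WP15@6, WP16@3: d1:7  d2:6  d3:7  d4:7  d5:7  d6:4 — peak 7 ≤ 7.

yes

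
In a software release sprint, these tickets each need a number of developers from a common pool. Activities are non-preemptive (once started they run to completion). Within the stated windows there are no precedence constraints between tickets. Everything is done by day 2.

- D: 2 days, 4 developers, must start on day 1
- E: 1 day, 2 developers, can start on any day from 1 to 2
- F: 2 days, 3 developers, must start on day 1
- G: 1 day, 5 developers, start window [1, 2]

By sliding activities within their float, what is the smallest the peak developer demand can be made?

Early-start (D@1, E@1, F@1, G@1) gives peak 14: d1:14  d2:7.
Shift G→2.
Schedule D@1, E@1, F@1, G@2: d1:9  d2:12 — peak 12.
No arrangement of the 4 feasible schedules does better.

12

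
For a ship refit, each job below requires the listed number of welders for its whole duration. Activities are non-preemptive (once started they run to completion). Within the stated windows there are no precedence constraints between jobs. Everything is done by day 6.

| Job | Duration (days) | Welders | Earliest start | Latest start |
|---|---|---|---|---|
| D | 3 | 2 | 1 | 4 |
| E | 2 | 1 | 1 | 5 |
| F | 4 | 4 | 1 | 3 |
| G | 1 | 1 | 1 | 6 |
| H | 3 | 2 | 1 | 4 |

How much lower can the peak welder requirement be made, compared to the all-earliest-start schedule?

Early-start peak: d1:10  d2:9  d3:8  d4:4  d5:0  d6:0 ⇒ 10.
Leveled (D@1, E@1, F@3, G@1, H@4): d1:4  d2:3  d3:6  d4:6  d5:6  d6:6 ⇒ 6.
Reduction 10 − 6 = 4.

4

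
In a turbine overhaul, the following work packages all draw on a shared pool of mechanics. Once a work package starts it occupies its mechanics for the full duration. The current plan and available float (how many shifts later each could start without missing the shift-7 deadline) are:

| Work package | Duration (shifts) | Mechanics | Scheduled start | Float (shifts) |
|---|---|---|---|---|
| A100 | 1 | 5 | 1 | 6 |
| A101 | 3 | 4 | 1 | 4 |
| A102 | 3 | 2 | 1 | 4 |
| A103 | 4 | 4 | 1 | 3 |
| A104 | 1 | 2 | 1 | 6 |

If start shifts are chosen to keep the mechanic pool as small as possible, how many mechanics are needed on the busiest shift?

8

Early-start (A100@1, A101@1, A102@1, A103@1, A104@1) gives peak 17: s1:17  s2:10  s3:10  s4:4  s5:0  s6:0  s7:0.
Shift A101→2, A103→4, A104→2.
Schedule A100@1, A101@2, A102@1, A103@4, A104@2: s1:7  s2:8  s3:6  s4:8  s5:4  s6:4  s7:4 — peak 8.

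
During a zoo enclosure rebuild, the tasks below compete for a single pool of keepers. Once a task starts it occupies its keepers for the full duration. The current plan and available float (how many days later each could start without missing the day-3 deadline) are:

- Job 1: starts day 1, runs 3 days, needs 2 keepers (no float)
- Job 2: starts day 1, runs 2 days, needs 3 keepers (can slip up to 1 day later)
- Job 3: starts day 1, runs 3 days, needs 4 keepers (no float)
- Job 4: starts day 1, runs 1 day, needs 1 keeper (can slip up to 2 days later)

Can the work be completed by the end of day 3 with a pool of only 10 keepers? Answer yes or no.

Schedule Job 1@1, Job 2@1, Job 3@1, Job 4@3: d1:9  d2:9  d3:7 — peak 9 ≤ 10.

yes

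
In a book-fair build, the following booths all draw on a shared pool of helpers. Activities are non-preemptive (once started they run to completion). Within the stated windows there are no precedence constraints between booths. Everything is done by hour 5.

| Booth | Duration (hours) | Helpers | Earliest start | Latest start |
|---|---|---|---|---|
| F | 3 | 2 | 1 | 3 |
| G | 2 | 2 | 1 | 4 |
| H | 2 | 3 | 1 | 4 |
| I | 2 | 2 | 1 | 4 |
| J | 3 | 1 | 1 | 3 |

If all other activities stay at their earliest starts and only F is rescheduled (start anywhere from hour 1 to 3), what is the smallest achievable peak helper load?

8

F@1: h1:10  h2:10  h3:3  h4:0  h5:0 → peak 10
F@2: h1:8  h2:10  h3:3  h4:2  h5:0 → peak 10
F@3: h1:8  h2:8  h3:3  h4:2  h5:2 → peak 8
Best is F@3, peak 8.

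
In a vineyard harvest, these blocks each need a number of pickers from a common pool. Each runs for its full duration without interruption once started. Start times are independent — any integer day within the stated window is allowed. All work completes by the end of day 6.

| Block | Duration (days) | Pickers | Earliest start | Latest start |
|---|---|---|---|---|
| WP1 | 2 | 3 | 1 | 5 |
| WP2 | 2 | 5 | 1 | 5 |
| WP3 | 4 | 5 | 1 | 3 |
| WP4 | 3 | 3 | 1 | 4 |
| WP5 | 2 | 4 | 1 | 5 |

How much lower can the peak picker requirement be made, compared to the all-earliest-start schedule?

10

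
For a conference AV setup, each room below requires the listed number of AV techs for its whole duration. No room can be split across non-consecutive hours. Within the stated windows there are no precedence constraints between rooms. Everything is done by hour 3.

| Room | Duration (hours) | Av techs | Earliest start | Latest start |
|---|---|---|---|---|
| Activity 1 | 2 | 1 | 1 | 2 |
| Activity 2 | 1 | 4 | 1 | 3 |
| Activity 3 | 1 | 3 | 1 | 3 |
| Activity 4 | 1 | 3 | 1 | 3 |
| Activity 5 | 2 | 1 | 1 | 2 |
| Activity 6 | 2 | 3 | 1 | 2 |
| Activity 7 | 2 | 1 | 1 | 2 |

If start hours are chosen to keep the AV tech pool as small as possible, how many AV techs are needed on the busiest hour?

Early-start (Activity 1@1, Activity 2@1, Activity 3@1, Activity 4@1, Activity 5@1, Activity 6@1, Activity 7@1) gives peak 16: h1:16  h2:6  h3:0.
Shift Activity 4→3, Activity 5→2, Activity 6→2, Activity 7→2.
Schedule Activity 1@1, Activity 2@1, Activity 3@1, Activity 4@3, Activity 5@2, Activity 6@2, Activity 7@2: h1:8  h2:6  h3:8 — peak 8.
Total AV tech-hours = 22 over 3 hours ⇒ peak ≥ ⌈22/3⌉ = 8, so 8 is optimal.

8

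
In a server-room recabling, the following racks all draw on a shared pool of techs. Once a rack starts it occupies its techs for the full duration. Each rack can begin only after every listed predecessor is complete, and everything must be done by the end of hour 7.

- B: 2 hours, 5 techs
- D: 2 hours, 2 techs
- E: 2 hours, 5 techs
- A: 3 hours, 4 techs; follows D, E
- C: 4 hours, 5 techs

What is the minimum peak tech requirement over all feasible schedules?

Early-start (B@1, D@1, E@1, A@3, C@1) gives peak 17: h1:17  h2:17  h3:9  h4:9  h5:4  h6:0  h7:0.
Shift E→3, A→5, C→3.
Schedule B@1, D@1, E@3, A@5, C@3: h1:7  h2:7  h3:10  h4:10  h5:9  h6:9  h7:4 — peak 10.

10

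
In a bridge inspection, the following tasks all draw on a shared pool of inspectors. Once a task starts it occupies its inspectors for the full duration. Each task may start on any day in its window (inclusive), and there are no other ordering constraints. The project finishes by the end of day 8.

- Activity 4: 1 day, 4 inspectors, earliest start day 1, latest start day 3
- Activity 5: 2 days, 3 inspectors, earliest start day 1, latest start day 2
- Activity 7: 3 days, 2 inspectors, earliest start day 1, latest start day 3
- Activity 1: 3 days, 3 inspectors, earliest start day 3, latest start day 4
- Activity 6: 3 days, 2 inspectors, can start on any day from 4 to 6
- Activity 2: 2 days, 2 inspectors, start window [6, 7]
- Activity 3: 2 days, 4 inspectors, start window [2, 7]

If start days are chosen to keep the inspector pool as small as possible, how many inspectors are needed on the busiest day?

Early-start (Activity 4@1, Activity 5@1, Activity 7@1, Activity 1@3, Activity 6@4, Activity 2@6, Activity 3@2) gives peak 9: d1:9  d2:9  d3:9  d4:5  d5:5  d6:4  d7:2  d8:0.
Shift Activity 5→2, Activity 1→4, Activity 2→7, Activity 3→7.
Schedule Activity 4@1, Activity 5@2, Activity 7@1, Activity 1@4, Activity 6@4, Activity 2@7, Activity 3@7: d1:6  d2:5  d3:5  d4:5  d5:5  d6:5  d7:6  d8:6 — peak 6.
Total inspector-days = 43 over 8 days ⇒ peak ≥ ⌈43/8⌉ = 6, so 6 is optimal.

6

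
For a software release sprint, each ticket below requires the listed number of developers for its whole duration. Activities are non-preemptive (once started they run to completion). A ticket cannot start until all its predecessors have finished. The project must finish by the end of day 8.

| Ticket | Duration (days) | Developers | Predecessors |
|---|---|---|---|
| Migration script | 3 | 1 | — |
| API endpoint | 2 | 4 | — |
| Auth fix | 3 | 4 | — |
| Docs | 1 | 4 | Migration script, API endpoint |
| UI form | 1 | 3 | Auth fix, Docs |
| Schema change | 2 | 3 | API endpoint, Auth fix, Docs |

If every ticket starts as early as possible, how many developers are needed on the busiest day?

Early-start schedule: Migration script@1, API endpoint@1, Auth fix@1, Docs@4, UI form@5, Schema change@5.
Load per day: day 1: 9, day 2: 9, day 3: 5, day 4: 4, day 5: 6, day 6: 3, day 7: 0, day 8: 0.
Peak is 9.

9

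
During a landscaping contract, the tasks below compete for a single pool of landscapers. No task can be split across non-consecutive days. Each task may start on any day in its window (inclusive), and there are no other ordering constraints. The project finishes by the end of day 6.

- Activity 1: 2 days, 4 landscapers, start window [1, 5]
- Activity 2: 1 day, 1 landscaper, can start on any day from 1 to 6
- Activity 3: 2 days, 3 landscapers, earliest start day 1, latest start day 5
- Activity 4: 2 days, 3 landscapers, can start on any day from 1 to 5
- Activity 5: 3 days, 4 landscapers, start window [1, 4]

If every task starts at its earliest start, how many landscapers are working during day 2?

At early start, day 2 has: Activity 1, Activity 3, Activity 4, Activity 5.
Demand: 4 + 3 + 3 + 4 = 14.

14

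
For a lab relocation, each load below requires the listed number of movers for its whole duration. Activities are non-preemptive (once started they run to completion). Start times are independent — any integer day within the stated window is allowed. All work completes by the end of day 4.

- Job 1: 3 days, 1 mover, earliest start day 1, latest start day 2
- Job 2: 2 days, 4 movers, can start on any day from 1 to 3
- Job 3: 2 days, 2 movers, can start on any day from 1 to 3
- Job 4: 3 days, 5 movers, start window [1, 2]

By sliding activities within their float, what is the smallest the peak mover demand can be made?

Early-start (Job 1@1, Job 2@1, Job 3@1, Job 4@1) gives peak 12: d1:12  d2:12  d3:6  d4:0.
Shift Job 3→3.
Schedule Job 1@1, Job 2@1, Job 3@3, Job 4@1: d1:10  d2:10  d3:8  d4:2 — peak 10.

10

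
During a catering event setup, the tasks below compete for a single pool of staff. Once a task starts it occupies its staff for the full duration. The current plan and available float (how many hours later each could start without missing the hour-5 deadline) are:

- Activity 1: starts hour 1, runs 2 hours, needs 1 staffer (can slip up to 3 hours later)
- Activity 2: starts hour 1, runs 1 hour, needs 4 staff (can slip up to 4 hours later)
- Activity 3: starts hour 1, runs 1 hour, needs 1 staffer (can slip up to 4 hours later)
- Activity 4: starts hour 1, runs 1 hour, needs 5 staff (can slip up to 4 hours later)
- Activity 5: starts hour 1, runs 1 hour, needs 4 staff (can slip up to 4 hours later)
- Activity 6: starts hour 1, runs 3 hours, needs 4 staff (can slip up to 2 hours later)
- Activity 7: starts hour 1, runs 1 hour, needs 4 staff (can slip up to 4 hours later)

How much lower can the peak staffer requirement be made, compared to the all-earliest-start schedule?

15

Early-start peak: h1:23  h2:5  h3:4  h4:0  h5:0 ⇒ 23.
Leveled (Activity 1@1, Activity 2@1, Activity 3@1, Activity 4@2, Activity 5@3, Activity 6@3, Activity 7@4): h1:6  h2:6  h3:8  h4:8  h5:4 ⇒ 8.
Reduction 23 − 8 = 15.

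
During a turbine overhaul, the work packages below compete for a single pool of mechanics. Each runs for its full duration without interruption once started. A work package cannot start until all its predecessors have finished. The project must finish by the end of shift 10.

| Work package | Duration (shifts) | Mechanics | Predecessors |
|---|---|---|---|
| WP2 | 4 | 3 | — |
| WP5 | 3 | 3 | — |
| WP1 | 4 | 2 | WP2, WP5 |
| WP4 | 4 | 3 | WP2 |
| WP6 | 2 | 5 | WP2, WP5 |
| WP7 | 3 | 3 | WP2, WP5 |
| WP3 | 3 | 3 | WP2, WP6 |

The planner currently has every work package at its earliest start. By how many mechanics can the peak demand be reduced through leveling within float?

5

Early-start peak: s1:6  s2:6  s3:6  s4:3  s5:13  s6:13  s7:11  s8:8  s9:3  s10:0 ⇒ 13.
Leveled (WP2@1, WP5@1, WP1@7, WP4@7, WP6@5, WP7@5, WP3@8): s1:6  s2:6  s3:6  s4:3  s5:8  s6:8  s7:8  s8:8  s9:8  s10:8 ⇒ 8.
Reduction 13 − 8 = 5.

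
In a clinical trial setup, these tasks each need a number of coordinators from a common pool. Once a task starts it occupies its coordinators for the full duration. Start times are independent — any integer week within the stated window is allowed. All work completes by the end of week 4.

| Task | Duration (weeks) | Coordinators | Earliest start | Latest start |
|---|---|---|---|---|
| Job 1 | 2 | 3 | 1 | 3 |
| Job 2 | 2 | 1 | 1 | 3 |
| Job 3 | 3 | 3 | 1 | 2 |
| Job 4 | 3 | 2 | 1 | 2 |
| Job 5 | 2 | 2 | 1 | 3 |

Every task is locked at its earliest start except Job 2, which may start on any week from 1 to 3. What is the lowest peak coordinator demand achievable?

10

Job 2@1: w1:11  w2:11  w3:5  w4:0 → peak 11
Job 2@2: w1:10  w2:11  w3:6  w4:0 → peak 11
Job 2@3: w1:10  w2:10  w3:6  w4:1 → peak 10
Best is Job 2@3, peak 10.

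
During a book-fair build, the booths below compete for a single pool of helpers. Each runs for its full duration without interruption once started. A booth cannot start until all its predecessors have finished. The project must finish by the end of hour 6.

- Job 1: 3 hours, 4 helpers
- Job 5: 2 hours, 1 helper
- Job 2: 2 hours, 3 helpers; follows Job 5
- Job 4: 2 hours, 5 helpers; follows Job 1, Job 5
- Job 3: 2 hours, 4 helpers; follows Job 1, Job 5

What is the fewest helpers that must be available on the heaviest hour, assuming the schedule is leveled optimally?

9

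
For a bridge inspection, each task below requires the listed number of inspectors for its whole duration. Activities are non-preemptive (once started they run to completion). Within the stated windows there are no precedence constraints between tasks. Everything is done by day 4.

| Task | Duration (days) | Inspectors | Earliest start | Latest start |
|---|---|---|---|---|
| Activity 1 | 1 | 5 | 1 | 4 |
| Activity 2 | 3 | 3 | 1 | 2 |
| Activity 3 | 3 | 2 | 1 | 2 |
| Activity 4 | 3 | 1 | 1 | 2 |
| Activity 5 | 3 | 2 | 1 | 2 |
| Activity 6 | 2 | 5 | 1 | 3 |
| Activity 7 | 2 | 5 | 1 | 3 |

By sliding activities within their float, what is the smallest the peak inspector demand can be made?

13

Early-start (Activity 1@1, Activity 2@1, Activity 3@1, Activity 4@1, Activity 5@1, Activity 6@1, Activity 7@1) gives peak 23: d1:23  d2:18  d3:8  d4:0.
Shift Activity 3→2, Activity 4→2, Activity 5→2, Activity 7→3.
Schedule Activity 1@1, Activity 2@1, Activity 3@2, Activity 4@2, Activity 5@2, Activity 6@1, Activity 7@3: d1:13  d2:13  d3:13  d4:10 — peak 13.
Total inspector-days = 49 over 4 days ⇒ peak ≥ ⌈49/4⌉ = 13, so 13 is optimal.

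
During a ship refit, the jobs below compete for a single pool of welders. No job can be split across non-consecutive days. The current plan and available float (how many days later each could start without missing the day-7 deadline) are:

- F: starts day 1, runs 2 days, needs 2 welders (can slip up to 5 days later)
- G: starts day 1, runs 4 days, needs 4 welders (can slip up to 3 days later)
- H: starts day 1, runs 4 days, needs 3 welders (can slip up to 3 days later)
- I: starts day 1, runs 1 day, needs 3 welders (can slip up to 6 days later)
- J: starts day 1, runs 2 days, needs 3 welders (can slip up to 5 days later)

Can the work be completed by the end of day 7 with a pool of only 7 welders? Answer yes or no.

yes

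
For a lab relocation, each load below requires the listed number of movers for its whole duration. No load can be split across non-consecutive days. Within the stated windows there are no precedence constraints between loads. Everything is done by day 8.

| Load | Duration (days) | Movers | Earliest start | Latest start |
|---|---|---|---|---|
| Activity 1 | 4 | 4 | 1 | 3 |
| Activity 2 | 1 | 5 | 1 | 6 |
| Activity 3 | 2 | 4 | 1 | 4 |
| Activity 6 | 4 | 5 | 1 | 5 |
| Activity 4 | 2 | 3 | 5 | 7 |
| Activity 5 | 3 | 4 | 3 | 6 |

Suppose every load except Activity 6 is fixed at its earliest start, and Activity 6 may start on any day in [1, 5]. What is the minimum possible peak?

13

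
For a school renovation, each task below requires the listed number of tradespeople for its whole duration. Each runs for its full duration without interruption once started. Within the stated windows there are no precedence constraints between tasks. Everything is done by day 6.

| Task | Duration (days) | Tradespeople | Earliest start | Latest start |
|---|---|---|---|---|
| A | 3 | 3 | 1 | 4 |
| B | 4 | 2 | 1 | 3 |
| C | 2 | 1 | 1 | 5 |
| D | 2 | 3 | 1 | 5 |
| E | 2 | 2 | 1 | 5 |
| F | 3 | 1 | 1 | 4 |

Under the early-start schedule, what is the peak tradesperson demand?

Early-start schedule: A@1, B@1, C@1, D@1, E@1, F@1.
Load per day: day 1: 12, day 2: 12, day 3: 6, day 4: 2, day 5: 0, day 6: 0.
Peak is 12.

12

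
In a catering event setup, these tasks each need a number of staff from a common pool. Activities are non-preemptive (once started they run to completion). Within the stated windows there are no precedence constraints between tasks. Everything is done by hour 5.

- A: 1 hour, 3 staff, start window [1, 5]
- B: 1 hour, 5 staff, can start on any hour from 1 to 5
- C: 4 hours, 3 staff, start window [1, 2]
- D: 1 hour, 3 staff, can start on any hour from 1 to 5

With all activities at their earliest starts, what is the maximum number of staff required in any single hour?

14

Early-start schedule: A@1, B@1, C@1, D@1.
Load per hour: hour 1: 14, hour 2: 3, hour 3: 3, hour 4: 3, hour 5: 0.
Peak is 14.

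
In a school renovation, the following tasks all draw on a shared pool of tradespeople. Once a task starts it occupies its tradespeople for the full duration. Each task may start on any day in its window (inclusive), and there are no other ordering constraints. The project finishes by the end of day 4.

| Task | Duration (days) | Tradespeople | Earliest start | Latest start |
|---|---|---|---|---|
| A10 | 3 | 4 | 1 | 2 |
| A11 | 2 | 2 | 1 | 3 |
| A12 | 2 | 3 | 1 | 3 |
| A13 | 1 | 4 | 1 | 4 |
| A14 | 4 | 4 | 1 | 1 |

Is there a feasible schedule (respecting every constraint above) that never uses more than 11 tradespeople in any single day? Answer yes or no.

Schedule A10@1, A11@1, A12@3, A13@4, A14@1: d1:10  d2:10  d3:11  d4:11 — peak 11 ≤ 11.

yes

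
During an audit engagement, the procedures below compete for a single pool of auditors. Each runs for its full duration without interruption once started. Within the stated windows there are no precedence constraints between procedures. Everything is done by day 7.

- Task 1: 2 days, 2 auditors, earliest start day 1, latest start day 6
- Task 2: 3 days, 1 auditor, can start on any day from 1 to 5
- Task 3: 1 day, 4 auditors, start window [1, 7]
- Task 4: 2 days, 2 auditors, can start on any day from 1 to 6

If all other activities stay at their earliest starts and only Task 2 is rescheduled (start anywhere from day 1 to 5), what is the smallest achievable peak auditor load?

Task 2@1: d1:9  d2:5  d3:1  d4:0  d5:0  d6:0  d7:0 → peak 9
Task 2@2: d1:8  d2:5  d3:1  d4:1  d5:0  d6:0  d7:0 → peak 8
Task 2@3: d1:8  d2:4  d3:1  d4:1  d5:1  d6:0  d7:0 → peak 8
Task 2@4: d1:8  d2:4  d3:0  d4:1  d5:1  d6:1  d7:0 → peak 8
Task 2@5: d1:8  d2:4  d3:0  d4:0  d5:1  d6:1  d7:1 → peak 8
Best is Task 2@2, peak 8.

8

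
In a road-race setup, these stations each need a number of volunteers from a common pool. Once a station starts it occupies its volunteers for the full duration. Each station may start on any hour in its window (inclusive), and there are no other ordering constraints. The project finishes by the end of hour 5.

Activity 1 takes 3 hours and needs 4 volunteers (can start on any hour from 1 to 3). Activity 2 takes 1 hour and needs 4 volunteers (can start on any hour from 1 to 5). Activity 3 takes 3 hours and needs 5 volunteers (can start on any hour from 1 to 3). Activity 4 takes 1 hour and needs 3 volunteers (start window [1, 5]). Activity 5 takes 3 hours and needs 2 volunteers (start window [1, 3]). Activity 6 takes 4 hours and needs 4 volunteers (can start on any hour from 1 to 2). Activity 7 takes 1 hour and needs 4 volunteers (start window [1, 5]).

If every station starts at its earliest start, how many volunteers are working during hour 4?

At early start, hour 4 has: Activity 6.
Demand: 4 = 4.

4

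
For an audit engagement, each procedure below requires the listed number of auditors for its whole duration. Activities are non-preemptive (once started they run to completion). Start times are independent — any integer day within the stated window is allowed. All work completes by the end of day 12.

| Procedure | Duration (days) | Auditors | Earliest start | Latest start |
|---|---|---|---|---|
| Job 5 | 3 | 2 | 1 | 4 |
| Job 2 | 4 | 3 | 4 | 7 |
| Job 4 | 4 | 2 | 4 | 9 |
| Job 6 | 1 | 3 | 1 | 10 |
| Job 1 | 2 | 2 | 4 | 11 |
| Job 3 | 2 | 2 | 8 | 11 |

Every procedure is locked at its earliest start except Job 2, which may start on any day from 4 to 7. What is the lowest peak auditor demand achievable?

Job 2@4: d1:5  d2:2  d3:2  d4:7  d5:7  d6:5  d7:5  d8:2  d9:2  d10:0  d11:0  d12:0 → peak 7
Job 2@5: d1:5  d2:2  d3:2  d4:4  d5:7  d6:5  d7:5  d8:5  d9:2  d10:0  d11:0  d12:0 → peak 7
Job 2@6: d1:5  d2:2  d3:2  d4:4  d5:4  d6:5  d7:5  d8:5  d9:5  d10:0  d11:0  d12:0 → peak 5
Job 2@7: d1:5  d2:2  d3:2  d4:4  d5:4  d6:2  d7:5  d8:5  d9:5  d10:3  d11:0  d12:0 → peak 5
Best is Job 2@6, peak 5.

5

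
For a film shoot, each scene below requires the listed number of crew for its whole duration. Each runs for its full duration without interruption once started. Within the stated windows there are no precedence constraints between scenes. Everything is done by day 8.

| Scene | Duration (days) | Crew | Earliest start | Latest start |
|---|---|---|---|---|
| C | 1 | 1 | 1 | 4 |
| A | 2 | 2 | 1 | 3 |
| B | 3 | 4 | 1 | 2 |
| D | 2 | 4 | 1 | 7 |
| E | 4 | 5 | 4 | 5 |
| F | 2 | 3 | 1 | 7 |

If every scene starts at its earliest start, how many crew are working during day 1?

14

At early start, day 1 has: C, A, B, D, F.
Demand: 1 + 2 + 4 + 4 + 3 = 14.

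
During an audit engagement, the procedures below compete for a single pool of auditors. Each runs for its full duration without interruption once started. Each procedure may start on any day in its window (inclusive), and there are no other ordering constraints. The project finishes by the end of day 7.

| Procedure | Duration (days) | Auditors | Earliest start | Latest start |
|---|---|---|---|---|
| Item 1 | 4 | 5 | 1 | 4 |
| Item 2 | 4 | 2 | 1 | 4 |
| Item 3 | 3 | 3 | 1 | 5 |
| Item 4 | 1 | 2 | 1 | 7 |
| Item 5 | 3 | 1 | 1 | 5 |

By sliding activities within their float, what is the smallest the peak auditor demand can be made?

7

Early-start (Item 1@1, Item 2@1, Item 3@1, Item 4@1, Item 5@1) gives peak 13: d1:13  d2:11  d3:11  d4:7  d5:0  d6:0  d7:0.
Shift Item 3→5, Item 4→5, Item 5→5.
Schedule Item 1@1, Item 2@1, Item 3@5, Item 4@5, Item 5@5: d1:7  d2:7  d3:7  d4:7  d5:6  d6:4  d7:4 — peak 7.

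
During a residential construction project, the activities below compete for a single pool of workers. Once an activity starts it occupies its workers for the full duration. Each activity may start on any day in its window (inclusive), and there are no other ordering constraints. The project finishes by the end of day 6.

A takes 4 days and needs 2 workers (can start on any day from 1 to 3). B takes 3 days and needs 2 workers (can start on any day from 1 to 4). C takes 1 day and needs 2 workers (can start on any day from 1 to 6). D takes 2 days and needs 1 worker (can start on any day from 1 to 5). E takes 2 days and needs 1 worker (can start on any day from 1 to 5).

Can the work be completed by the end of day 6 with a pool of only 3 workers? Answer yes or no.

Total worker-days = 20; over 6 days the average is 20/6 > 3, so some day must exceed 3.

no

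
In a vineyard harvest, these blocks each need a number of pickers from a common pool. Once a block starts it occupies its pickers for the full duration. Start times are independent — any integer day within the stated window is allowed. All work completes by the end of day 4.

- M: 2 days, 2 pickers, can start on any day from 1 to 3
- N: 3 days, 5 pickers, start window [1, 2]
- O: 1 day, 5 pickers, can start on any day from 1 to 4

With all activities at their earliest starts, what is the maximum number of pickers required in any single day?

12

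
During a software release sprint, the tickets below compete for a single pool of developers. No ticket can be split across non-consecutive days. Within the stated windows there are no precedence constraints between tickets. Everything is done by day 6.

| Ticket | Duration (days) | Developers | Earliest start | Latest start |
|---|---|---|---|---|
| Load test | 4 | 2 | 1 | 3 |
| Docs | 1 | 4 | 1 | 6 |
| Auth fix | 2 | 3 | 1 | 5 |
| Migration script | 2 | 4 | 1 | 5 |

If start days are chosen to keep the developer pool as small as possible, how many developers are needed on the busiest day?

6

Early-start (Load test@1, Docs@1, Auth fix@1, Migration script@1) gives peak 13: d1:13  d2:9  d3:2  d4:2  d5:0  d6:0.
Shift Auth fix→2, Migration script→4.
Schedule Load test@1, Docs@1, Auth fix@2, Migration script@4: d1:6  d2:5  d3:5  d4:6  d5:4  d6:0 — peak 6.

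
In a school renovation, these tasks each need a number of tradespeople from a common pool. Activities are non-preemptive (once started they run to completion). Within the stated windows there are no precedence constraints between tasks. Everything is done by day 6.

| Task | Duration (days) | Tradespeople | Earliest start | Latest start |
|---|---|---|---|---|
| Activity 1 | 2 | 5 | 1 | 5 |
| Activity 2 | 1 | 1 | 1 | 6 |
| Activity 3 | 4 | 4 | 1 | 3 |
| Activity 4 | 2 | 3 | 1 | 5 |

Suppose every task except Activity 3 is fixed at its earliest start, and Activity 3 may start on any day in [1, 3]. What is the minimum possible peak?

9

Activity 3@1: d1:13  d2:12  d3:4  d4:4  d5:0  d6:0 → peak 13
Activity 3@2: d1:9  d2:12  d3:4  d4:4  d5:4  d6:0 → peak 12
Activity 3@3: d1:9  d2:8  d3:4  d4:4  d5:4  d6:4 → peak 9
Best is Activity 3@3, peak 9.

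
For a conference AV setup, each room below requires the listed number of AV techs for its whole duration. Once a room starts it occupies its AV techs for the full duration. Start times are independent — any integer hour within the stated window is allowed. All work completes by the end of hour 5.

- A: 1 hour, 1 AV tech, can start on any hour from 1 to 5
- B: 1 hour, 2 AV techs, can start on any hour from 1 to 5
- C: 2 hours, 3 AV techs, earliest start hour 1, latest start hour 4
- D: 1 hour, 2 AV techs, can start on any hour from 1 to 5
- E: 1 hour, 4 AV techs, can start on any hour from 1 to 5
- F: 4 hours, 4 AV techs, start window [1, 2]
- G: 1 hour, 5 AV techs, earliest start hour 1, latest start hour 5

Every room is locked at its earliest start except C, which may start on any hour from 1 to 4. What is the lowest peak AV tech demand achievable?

18

C@1: h1:21  h2:7  h3:4  h4:4  h5:0 → peak 21
C@2: h1:18  h2:7  h3:7  h4:4  h5:0 → peak 18
C@3: h1:18  h2:4  h3:7  h4:7  h5:0 → peak 18
C@4: h1:18  h2:4  h3:4  h4:7  h5:3 → peak 18
Best is C@2, peak 18.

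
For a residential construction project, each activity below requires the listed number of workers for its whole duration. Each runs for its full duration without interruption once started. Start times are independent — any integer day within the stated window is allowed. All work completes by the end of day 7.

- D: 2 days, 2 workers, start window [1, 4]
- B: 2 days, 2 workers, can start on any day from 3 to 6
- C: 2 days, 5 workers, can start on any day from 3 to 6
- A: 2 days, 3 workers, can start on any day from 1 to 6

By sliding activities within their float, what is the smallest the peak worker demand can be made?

Early-start (D@1, B@3, C@3, A@1) gives peak 7: d1:5  d2:5  d3:7  d4:7  d5:0  d6:0  d7:0.
Shift C→5.
Schedule D@1, B@3, C@5, A@1: d1:5  d2:5  d3:2  d4:2  d5:5  d6:5  d7:0 — peak 5.

5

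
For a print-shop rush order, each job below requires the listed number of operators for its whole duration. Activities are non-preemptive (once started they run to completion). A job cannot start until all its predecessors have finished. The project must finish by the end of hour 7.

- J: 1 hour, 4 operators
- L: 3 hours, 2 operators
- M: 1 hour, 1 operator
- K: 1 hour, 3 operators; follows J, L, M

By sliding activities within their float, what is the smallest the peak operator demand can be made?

4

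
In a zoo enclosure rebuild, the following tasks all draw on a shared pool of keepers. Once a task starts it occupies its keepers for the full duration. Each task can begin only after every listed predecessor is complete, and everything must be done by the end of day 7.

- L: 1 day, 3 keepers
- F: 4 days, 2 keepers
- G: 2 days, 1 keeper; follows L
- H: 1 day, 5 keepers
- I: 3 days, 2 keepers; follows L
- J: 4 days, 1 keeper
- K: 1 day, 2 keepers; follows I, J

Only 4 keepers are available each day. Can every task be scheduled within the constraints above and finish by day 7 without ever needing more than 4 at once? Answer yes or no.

no

Total keeper-days = 30; over 7 days the average is 30/7 > 4, so some day must exceed 4.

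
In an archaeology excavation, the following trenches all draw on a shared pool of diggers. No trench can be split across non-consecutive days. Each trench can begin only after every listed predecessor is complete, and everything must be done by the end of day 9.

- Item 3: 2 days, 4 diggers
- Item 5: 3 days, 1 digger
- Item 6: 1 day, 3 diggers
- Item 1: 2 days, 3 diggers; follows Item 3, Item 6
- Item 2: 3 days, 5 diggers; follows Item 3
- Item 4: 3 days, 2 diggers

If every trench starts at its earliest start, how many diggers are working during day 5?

5

At early start, day 5 has: Item 2.
Demand: 5 = 5.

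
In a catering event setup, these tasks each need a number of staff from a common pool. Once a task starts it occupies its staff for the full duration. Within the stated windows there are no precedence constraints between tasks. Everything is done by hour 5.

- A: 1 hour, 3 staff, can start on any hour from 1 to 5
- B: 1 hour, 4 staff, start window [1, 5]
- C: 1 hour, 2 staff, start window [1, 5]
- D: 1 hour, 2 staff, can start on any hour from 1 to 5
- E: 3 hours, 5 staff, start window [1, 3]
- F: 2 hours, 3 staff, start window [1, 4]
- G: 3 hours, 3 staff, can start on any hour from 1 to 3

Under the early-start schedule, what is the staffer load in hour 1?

At early start, hour 1 has: A, B, C, D, E, F, G.
Demand: 3 + 4 + 2 + 2 + 5 + 3 + 3 = 22.

22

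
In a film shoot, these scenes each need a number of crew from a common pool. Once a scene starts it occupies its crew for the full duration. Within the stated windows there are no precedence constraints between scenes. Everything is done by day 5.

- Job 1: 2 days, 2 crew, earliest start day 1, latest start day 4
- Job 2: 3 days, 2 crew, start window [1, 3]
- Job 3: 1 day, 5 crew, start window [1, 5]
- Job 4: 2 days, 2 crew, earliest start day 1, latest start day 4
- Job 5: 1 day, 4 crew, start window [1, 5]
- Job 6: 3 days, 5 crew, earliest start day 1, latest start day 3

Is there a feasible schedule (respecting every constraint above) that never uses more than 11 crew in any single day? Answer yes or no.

Schedule Job 1@1, Job 2@1, Job 3@1, Job 4@2, Job 5@4, Job 6@3: d1:9  d2:6  d3:9  d4:9  d5:5 — peak 9 ≤ 11.

yes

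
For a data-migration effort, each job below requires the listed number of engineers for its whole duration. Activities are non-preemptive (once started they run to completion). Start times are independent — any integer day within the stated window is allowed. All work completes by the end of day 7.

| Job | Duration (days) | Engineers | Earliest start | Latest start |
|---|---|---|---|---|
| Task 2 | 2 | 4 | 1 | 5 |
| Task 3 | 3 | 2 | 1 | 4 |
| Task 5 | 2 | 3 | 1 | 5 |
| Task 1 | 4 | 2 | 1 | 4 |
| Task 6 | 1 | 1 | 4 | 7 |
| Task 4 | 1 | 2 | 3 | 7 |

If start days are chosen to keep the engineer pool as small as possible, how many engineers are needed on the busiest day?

6

Early-start (Task 2@1, Task 3@1, Task 5@1, Task 1@1, Task 6@4, Task 4@3) gives peak 11: d1:11  d2:11  d3:6  d4:3  d5:0  d6:0  d7:0.
Shift Task 5→3, Task 1→4, Task 4→5.
Schedule Task 2@1, Task 3@1, Task 5@3, Task 1@4, Task 6@4, Task 4@5: d1:6  d2:6  d3:5  d4:6  d5:4  d6:2  d7:2 — peak 6.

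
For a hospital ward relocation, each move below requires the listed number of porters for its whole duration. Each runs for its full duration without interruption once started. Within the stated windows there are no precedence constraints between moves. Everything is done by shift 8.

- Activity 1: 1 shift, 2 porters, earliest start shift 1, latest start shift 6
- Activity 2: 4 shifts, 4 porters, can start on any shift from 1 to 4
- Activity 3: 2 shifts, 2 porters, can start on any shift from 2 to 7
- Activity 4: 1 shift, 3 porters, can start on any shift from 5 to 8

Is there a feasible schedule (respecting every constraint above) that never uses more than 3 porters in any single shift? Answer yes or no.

no

Total porter-shifts = 25; over 8 shifts the average is 25/8 > 3, so some shift must exceed 3.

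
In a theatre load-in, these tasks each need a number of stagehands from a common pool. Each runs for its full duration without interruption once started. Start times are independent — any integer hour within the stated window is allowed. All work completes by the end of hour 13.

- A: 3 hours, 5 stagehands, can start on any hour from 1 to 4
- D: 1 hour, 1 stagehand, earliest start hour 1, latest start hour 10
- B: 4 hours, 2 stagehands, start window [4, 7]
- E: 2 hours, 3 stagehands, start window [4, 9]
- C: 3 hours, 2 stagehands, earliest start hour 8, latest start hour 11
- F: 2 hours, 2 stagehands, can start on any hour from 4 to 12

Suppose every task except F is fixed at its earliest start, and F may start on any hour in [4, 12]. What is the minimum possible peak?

6

F@4: h1:6  h2:5  h3:5  h4:7  h5:7  h6:2  h7:2  h8:2  h9:2  h10:2  h11:0  h12:0  h13:0 → peak 7
F@5: h1:6  h2:5  h3:5  h4:5  h5:7  h6:4  h7:2  h8:2  h9:2  h10:2  h11:0  h12:0  h13:0 → peak 7
F@6: h1:6  h2:5  h3:5  h4:5  h5:5  h6:4  h7:4  h8:2  h9:2  h10:2  h11:0  h12:0  h13:0 → peak 6
F@7: h1:6  h2:5  h3:5  h4:5  h5:5  h6:2  h7:4  h8:4  h9:2  h10:2  h11:0  h12:0  h13:0 → peak 6
F@8: h1:6  h2:5  h3:5  h4:5  h5:5  h6:2  h7:2  h8:4  h9:4  h10:2  h11:0  h12:0  h13:0 → peak 6
F@9: h1:6  h2:5  h3:5  h4:5  h5:5  h6:2  h7:2  h8:2  h9:4  h10:4  h11:0  h12:0  h13:0 → peak 6
F@10: h1:6  h2:5  h3:5  h4:5  h5:5  h6:2  h7:2  h8:2  h9:2  h10:4  h11:2  h12:0  h13:0 → peak 6
F@11: h1:6  h2:5  h3:5  h4:5  h5:5  h6:2  h7:2  h8:2  h9:2  h10:2  h11:2  h12:2  h13:0 → peak 6
F@12: h1:6  h2:5  h3:5  h4:5  h5:5  h6:2  h7:2  h8:2  h9:2  h10:2  h11:0  h12:2  h13:2 → peak 6
Best is F@6, peak 6.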